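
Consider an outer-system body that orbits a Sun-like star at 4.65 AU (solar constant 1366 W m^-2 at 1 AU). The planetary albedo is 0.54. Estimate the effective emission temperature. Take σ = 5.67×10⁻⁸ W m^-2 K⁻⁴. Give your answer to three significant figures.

Flux at the orbit: S = 1366/(4.65)² = 63.17 W m^-2.
The planet absorbs (1−α)S over its disc πR² and re-emits over 4πR², so the mean absorbed flux is (1−0.54)·63.17/4 = 7.265 W m^-2.
In equilibrium σT⁴ equals this, so T = 106.4 K.

106 K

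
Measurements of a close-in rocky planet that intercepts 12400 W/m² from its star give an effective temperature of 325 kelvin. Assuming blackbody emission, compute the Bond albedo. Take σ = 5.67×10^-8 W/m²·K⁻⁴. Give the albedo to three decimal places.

0.796

Energy balance: S(1−α)/4 = σT⁴, so 1−α = 4σT⁴/S.
4σT⁴ = 4·5.67×10⁻⁸·(325)⁴ = 2530 W/m².
1−α = 2530/12400 = 0.2041, so α = 0.7959.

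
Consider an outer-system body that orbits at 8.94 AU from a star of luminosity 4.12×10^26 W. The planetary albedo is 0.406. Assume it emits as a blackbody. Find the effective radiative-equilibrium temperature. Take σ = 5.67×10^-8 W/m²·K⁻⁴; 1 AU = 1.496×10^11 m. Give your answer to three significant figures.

Orbital distance: d = 8.94 AU = 1.337×10^12 m.
Spreading L over a sphere of radius d: S = 4.12×10^26/(4π·1.34×10^12²) = 18.33 W/m².
Absorbed flux (global mean): S(1−α)/4 = 18.33·0.594/4 = 2.722 W/m².
In equilibrium σT⁴ equals this, so T = 83.24 K.

83.2 K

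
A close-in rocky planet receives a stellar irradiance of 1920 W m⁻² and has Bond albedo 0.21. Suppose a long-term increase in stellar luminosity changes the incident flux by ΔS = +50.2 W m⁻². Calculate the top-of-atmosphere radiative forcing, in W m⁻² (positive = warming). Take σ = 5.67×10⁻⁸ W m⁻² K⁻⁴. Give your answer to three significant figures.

9.91 W m⁻²

TOA radiative forcing: ΔF = (1−α)ΔS/4 = 0.79·(+50.2)/4 = 9.915 W m⁻².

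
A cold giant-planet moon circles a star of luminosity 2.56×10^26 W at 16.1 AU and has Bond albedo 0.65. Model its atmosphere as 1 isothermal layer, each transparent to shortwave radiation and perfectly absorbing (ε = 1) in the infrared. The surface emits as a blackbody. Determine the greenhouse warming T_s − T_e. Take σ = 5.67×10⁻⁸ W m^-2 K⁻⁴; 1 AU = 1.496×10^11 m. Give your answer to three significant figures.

9.13 kelvin

d = 16.1 × 1.496×10^11 m = 2.409×10^12 m.
Flux at the orbit: S = L/(4πd²) = 2.56×10^26/(4π·(2.41×10^12)²) = 3.512 W m^-2.
The effective emission temperature is T_e = [S(1−α)/(4σ)]^¼ = 48.25 K.
Surface: T_s = (2)^¼·T_e = 57.38 K.
So the greenhouse effect raises the surface by 57.38 − 48.25 = 9.129 K.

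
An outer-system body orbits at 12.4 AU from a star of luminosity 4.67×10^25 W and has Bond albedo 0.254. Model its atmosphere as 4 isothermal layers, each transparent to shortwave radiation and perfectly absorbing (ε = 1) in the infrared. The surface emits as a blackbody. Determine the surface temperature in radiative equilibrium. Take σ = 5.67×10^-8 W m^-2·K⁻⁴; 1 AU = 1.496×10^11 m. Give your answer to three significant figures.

Orbital distance: d = 12.4 AU = 1.855×10^12 m.
Flux at the orbit: S = L/(4πd²) = 4.67×10^25/(4π·(1.86×10^12)²) = 1.080 W m^-2.
The effective emission temperature is T_e = [S(1−α)/(4σ)]^¼ = 43.41 K.
Layer-by-layer balance gives σT_s⁴ = (N+1)σT_e⁴, so T_s = 5^¼·43.41 = 64.92 K.

64.9 kelvin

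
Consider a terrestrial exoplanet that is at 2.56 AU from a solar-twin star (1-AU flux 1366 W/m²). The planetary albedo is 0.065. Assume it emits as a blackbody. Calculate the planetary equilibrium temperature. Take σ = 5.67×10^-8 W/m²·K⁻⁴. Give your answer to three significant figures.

Irradiance scales as 1/d², so S = 1366 W/m² × (1/2.56)² = 208.4 W/m².
The planet absorbs (1−α)S over its disc πR² and re-emits over 4πR², so the mean absorbed flux is (1−0.065)·208.4/4 = 48.72 W/m².
Set σT⁴ = 48.72 → T = (48.72/σ)^(1/4) = 171.2 K.

171 K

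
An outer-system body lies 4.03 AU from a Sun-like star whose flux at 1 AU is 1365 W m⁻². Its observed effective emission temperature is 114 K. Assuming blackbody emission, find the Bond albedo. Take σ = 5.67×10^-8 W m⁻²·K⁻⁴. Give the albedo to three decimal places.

Irradiance scales as 1/d², so S = 1365 W m⁻² × (1/4.03)² = 84.05 W m⁻².
Energy balance: S(1−α)/4 = σT⁴, so 1−α = 4σT⁴/S.
4σT⁴ = 4·5.67×10⁻⁸·(114)⁴ = 38.31 W m⁻².
Hence α = 1 − 38.31/84.05 = 0.5442.

0.544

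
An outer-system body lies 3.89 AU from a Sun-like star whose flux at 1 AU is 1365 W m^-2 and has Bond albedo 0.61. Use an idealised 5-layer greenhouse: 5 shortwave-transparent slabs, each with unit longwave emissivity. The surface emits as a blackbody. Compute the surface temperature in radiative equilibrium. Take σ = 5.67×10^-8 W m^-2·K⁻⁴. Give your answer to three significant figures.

Irradiance scales as 1/d², so S = 1365 W m^-2 × (1/3.89)² = 90.21 W m^-2.
OLR = S(1−α)/4 = 8.795 W m^-2; the top layer radiates at T_e = 111.6 K.
For an N-layer opaque stack, T_s⁴ = (N+1)T_e⁴, hence T_s = (6)^(1/4)×111.6 K = 174.7 K.

175 K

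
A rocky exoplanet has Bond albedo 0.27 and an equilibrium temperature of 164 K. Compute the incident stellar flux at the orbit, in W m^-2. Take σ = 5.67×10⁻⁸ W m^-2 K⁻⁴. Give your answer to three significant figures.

225 W m^-2

From S(1−α)/4 = σT⁴: S = 4σT⁴/(1−α).
The emitted flux is σT⁴ = 41.02 W m^-2.
So S = 4×41.02/(1−0.27) = 224.7 W m^-2.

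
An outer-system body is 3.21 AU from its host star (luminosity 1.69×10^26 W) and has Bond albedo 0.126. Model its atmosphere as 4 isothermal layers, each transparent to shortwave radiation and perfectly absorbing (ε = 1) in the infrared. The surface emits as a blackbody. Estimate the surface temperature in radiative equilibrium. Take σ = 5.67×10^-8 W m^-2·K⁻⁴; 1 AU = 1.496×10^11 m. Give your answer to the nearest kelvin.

Orbital distance: d = 3.21 AU = 4.802×10^11 m.
Spreading L over a sphere of radius d: S = 1.69×10^26/(4π·4.80×10^11²) = 58.32 W m^-2.
Top-of-atmosphere balance: σT_e⁴ = S(1−α)/4 = 12.74 W m^-2 → T_e = 122.4 K.
For an N-layer opaque stack, T_s⁴ = (N+1)T_e⁴, hence T_s = (5)^(1/4)×122.4 K = 183.1 K.

183 kelvin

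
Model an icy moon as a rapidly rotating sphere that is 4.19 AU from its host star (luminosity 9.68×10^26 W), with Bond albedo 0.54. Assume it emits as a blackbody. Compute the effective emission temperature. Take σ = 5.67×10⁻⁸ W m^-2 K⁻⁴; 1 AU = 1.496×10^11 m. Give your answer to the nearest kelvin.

Orbital distance: d = 4.19 AU = 6.268×10^11 m.
Spreading L over a sphere of radius d: S = 9.68×10^26/(4π·6.27×10^11²) = 196.1 W m^-2.
Absorbed flux (global mean): S(1−α)/4 = 196.1·0.46/4 = 22.55 W m^-2.
Balancing against σT⁴: T = (22.55/5.67×10⁻⁸)^(1/4) = 141.2 K.

141 K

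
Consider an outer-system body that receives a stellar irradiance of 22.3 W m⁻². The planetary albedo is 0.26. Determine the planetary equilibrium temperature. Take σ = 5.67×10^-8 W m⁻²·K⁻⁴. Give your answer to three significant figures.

Absorbed flux (global mean): S(1−α)/4 = 22.30·0.74/4 = 4.125 W m⁻².
Set σT⁴ = 4.125 → T = (4.125/σ)^(1/4) = 92.36 K.

92.4 K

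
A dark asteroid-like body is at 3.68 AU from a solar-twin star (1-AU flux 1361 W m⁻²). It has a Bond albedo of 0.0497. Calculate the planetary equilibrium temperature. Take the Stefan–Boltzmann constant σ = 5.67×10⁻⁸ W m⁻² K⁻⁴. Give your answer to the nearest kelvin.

By the inverse-square law, S = 1361/3.68² = 100.5 W m⁻².
The planet absorbs (1−α)S over its disc πR² and re-emits over 4πR², so the mean absorbed flux is (1−0.0497)·100.5/4 = 23.88 W m⁻².
In equilibrium σT⁴ equals this, so T = 143.3 K.

143 K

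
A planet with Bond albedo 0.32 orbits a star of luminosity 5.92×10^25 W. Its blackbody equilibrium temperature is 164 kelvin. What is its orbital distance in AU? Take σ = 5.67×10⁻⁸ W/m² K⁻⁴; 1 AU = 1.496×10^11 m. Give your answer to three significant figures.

Energy balance gives S = 4σT⁴/(1−α) = 241.3 W/m².
From L = 4πd²S, d = √(5.92×10^25/(4π·241.3)) = 1.397×10^11 m = 0.9340 AU.

0.934 AU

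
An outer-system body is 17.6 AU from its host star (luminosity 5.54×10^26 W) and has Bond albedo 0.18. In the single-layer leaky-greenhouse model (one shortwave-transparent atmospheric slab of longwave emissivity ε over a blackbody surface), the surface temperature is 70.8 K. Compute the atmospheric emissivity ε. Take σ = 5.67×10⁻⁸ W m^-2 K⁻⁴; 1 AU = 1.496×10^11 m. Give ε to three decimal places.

0.170

d = 17.6 × 1.496×10^11 m = 2.633×10^12 m.
Spreading L over a sphere of radius d: S = 5.54×10^26/(4π·2.63×10^12²) = 6.359 W m^-2.
Effective temperature: T_e = [S(1−α)/(4σ)]^(1/4) = 69.25 K.
Inverting T_s⁴ = 2T_e⁴/(2−ε): (T_e/T_s)⁴ = 0.9151, so ε = 2(1 − 0.9151) = 0.1699.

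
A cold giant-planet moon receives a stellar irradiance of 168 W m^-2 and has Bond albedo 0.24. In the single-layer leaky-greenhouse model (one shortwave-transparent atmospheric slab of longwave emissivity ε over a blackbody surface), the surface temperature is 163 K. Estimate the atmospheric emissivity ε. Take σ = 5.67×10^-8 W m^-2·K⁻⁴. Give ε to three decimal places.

0.405

Effective temperature: T_e = [S(1−α)/(4σ)]^(1/4) = 154.0 K.
Inverting T_s⁴ = 2T_e⁴/(2−ε): (T_e/T_s)⁴ = 0.7975, so ε = 2(1 − 0.7975) = 0.4050.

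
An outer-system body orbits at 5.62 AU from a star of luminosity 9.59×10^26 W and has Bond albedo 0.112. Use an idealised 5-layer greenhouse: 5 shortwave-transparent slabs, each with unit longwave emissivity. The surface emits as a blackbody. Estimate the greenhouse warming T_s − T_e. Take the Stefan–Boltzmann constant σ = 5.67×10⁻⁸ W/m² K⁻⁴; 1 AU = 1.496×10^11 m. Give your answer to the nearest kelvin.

Orbital distance: d = 5.62 AU = 8.408×10^11 m.
S = L/(4πd²) = 108.0 W/m².
The effective emission temperature is T_e = [S(1−α)/(4σ)]^¼ = 143.4 K.
Surface: T_s = (6)^¼·T_e = 224.4 K.
So the greenhouse effect raises the surface by 224.4 − 143.4 = 81.03 K.

81 K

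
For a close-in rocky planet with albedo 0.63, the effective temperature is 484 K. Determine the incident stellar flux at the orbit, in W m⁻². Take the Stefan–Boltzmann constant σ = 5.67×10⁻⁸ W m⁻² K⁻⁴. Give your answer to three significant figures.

33600 W m⁻²

From S(1−α)/4 = σT⁴: S = 4σT⁴/(1−α).
The emitted flux is σT⁴ = 3111 W m⁻².
So S = 4×3111/(1−0.63) = 33640 W m⁻².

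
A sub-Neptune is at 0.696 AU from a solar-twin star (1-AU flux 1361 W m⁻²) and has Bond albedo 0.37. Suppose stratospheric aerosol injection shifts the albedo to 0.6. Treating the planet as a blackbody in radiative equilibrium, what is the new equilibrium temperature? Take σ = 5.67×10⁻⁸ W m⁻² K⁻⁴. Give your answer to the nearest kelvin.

Irradiance scales as 1/d², so S = 1361 W m⁻² × (1/0.696)² = 2810 W m⁻².
With the new albedo, S(1−α₂)/4 = 281.0 W m⁻², so T₂ = 265.3 K.

265 kelvin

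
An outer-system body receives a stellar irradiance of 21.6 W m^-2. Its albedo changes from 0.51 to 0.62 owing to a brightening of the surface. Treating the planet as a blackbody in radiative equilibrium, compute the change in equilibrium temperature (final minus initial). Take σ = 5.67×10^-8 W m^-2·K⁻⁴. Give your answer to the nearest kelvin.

Before: T₁ = [21.60·0.49/(4σ)]^(1/4) = 82.65 K.
After:  T₂ = [21.60·0.38/(4σ)]^(1/4) = 77.56 K.
Change: 77.56 − 82.65 = -5.090 K.

-5 K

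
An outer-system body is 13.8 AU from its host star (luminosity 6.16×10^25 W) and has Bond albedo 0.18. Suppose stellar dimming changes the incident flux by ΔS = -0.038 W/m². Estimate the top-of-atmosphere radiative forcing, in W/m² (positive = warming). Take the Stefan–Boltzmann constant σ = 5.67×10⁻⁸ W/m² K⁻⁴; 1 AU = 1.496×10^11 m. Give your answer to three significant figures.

d = 13.8 × 1.496×10^11 m = 2.064×10^12 m.
S = L/(4πd²) = 1.150 W/m².
ΔF = Δ[S(1−α)]/4 = (1−0.18)·-0.038/4 = -0.007790 W/m².

-0.00779 W/m²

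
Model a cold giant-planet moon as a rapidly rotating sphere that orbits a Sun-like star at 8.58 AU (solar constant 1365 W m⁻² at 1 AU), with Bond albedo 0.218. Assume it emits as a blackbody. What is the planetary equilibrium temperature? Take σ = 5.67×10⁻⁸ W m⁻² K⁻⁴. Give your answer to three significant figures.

89.4 kelvin

By the inverse-square law, S = 1365/8.58² = 18.54 W m⁻².
Absorbed flux (global mean): S(1−α)/4 = 18.54·0.782/4 = 3.625 W m⁻².
Balancing against σT⁴: T = (3.625/5.67×10⁻⁸)^(1/4) = 89.42 K.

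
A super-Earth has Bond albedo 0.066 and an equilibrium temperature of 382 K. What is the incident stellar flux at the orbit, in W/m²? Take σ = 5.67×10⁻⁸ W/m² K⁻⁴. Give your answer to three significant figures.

From S(1−α)/4 = σT⁴: S = 4σT⁴/(1−α).
σT⁴ = 5.67×10⁻⁸·(382)⁴ = 1207 W/m².
So S = 4×1207/(1−0.066) = 5171 W/m².

5170 W/m²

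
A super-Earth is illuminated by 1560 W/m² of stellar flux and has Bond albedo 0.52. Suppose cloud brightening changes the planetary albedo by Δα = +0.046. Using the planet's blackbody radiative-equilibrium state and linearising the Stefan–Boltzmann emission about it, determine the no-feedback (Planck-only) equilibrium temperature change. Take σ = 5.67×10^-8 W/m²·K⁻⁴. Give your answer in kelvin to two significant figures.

-5.7 kelvin

Unperturbed T_e = [1560·(1−0.52)/(4σ)]^¼ = 239.7 K.
TOA radiative forcing: ΔF = −S·Δα/4 = −1560·(+0.046)/4 = -17.94 W/m².
Linearising σT⁴ gives d(σT⁴)/dT = 4σT_e³ = 3.124 W/m² per K.
Hence the no-feedback warming is ΔF/(4σT_e³) = -5.74 K.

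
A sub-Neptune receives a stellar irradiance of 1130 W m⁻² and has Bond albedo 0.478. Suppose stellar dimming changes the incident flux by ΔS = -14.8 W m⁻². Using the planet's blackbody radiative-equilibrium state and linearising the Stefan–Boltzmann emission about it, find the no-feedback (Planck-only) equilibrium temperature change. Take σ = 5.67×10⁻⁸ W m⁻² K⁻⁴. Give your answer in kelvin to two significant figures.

Reference equilibrium: T_e = [S(1−α)/(4σ)]^(1/4) = 225.8 K.
ΔF = Δ[S(1−α)]/4 = (1−0.478)·-14.8/4 = -1.931 W m⁻².
Linearising σT⁴ gives d(σT⁴)/dT = 4σT_e³ = 2.612 W m⁻² per K.
ΔT₀ = ΔF/λ_P = -1.931/2.612 = -0.739 K.

-0.74 K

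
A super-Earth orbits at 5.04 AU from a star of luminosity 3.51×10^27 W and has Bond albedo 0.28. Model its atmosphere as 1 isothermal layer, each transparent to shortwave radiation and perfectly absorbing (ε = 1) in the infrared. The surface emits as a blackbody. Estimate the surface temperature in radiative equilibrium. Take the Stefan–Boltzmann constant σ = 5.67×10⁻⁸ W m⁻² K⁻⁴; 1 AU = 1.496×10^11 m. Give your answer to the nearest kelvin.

236 K

Orbital distance: d = 5.04 AU = 7.540×10^11 m.
Flux at the orbit: S = L/(4πd²) = 3.51×10^27/(4π·(7.54×10^11)²) = 491.3 W m⁻².
Top-of-atmosphere balance: σT_e⁴ = S(1−α)/4 = 88.44 W m⁻² → T_e = 198.7 K.
Layer-by-layer balance gives σT_s⁴ = (N+1)σT_e⁴, so T_s = 2^¼·198.7 = 236.3 K.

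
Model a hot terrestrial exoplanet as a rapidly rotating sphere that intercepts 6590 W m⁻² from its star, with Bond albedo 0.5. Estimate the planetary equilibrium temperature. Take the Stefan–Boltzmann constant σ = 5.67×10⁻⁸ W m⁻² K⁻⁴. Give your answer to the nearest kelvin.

The planet absorbs (1−α)S over its disc πR² and re-emits over 4πR², so the mean absorbed flux is (1−0.5)·6590/4 = 823.8 W m⁻².
In equilibrium σT⁴ equals this, so T = 347.2 K.

347 K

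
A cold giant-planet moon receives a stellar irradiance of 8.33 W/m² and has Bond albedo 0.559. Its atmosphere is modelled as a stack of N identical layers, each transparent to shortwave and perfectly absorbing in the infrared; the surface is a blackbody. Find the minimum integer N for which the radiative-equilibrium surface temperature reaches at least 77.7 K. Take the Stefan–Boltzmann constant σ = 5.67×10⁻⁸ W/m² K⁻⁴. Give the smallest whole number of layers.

Top-of-atmosphere balance: σT_e⁴ = S(1−α)/4 = 0.9184 W/m² → T_e = 63.44 K.
Need (N+1)T_e⁴ ≥ T_s⁴, i.e. N+1 ≥ (77.7/63.44)⁴ = 2.250.
So N ≥ 1.250; the smallest integer is N = 2.

2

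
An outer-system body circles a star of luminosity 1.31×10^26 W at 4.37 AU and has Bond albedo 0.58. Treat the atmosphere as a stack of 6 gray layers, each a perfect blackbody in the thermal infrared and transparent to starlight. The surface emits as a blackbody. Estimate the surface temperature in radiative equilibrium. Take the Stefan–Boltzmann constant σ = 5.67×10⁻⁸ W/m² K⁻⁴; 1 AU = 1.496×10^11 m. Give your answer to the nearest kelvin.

133 K

Orbital distance: d = 4.37 AU = 6.538×10^11 m.
Spreading L over a sphere of radius d: S = 1.31×10^26/(4π·6.54×10^11²) = 24.39 W/m².
Top-of-atmosphere balance: σT_e⁴ = S(1−α)/4 = 2.561 W/m² → T_e = 81.98 K.
With N = 6 opaque layers, T_s = (N+1)^(1/4)·T_e = 7^(1/4)·81.98 = 133.3 K.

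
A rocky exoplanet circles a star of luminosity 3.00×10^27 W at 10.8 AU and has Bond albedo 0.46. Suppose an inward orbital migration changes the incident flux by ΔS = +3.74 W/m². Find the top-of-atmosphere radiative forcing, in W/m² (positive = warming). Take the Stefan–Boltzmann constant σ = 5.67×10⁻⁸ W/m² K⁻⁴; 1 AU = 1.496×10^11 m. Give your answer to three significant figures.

0.505 W/m²

d = 10.8 × 1.496×10^11 m = 1.616×10^12 m.
S = L/(4πd²) = 91.45 W/m².
Only a fraction (1−α) is absorbed and it's spread over 4πR², so ΔF = (1−α)ΔS/4 = 0.5049 W/m².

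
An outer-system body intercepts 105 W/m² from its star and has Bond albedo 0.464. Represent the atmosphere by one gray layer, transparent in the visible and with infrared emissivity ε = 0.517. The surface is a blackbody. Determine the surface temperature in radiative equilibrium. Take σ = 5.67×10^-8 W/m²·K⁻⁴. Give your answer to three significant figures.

135 K

Effective emission temperature (TOA balance): σT_e⁴ = S(1−α)/4 = 14.07 W/m² → T_e = 125.5 K.
For a single slab of emissivity ε, T_s⁴ = 2T_e⁴/(2−ε); thus T_s = 125.5·(1.349)^(1/4) = 135.3 K.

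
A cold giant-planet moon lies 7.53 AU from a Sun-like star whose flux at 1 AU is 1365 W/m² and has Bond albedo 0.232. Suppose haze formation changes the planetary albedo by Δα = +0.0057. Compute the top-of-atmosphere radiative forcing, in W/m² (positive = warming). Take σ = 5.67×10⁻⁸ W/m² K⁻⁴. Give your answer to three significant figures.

Flux at the orbit: S = 1365/(7.53)² = 24.07 W/m².
ΔF = −(S/4)Δα = −(24.07/4)×(+0.0057) = -0.03431 W/m².

-0.0343 W/m²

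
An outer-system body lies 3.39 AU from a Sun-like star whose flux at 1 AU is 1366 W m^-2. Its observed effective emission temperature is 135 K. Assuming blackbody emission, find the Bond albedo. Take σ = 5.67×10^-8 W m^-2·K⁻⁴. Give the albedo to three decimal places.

0.366

Irradiance scales as 1/d², so S = 1366 W m^-2 × (1/3.39)² = 118.9 W m^-2.
Energy balance: S(1−α)/4 = σT⁴, so 1−α = 4σT⁴/S.
4σT⁴ = 4·5.67×10⁻⁸·(135)⁴ = 75.33 W m^-2.
Hence α = 1 − 75.33/118.9 = 0.3662.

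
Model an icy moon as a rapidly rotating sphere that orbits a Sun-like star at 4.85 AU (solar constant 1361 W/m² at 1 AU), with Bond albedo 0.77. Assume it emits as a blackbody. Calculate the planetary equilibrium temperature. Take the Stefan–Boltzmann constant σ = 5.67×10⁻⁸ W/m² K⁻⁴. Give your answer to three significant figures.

87.5 K

Flux at the orbit: S = 1361/(4.85)² = 57.86 W/m².
The planet absorbs (1−α)S over its disc πR² and re-emits over 4πR², so the mean absorbed flux is (1−0.77)·57.86/4 = 3.327 W/m².
Set σT⁴ = 3.327 → T = (3.327/σ)^(1/4) = 87.52 K.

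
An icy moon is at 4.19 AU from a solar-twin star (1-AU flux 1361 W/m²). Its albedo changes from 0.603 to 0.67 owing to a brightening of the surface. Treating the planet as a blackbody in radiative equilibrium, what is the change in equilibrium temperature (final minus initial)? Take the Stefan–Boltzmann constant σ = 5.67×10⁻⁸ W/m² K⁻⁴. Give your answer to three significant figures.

Flux at the orbit: S = 1361/(4.19)² = 77.52 W/m².
Before: T₁ = [77.52·0.397/(4σ)]^(1/4) = 107.9 K.
After:  T₂ = [77.52·0.33/(4σ)]^(1/4) = 103.1 K.
ΔT = T₂ − T₁ = -4.874 K.

-4.87 K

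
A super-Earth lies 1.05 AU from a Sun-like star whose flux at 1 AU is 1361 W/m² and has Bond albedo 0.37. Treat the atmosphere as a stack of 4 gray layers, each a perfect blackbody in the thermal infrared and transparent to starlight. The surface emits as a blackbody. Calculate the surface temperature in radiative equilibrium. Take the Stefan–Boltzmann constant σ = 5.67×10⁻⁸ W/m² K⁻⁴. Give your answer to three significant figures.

Flux at the orbit: S = 1361/(1.05)² = 1234 W/m².
The effective emission temperature is T_e = [S(1−α)/(4σ)]^¼ = 242.0 K.
Layer-by-layer balance gives σT_s⁴ = (N+1)σT_e⁴, so T_s = 5^¼·242.0 = 361.9 K.

362 K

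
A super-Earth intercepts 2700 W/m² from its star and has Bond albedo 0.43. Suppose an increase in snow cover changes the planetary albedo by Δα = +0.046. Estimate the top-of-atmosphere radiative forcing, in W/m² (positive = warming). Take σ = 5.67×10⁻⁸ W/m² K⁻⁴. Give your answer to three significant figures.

-31.1 W/m²

ΔF = −(S/4)Δα = −(2700/4)×(+0.046) = -31.05 W/m².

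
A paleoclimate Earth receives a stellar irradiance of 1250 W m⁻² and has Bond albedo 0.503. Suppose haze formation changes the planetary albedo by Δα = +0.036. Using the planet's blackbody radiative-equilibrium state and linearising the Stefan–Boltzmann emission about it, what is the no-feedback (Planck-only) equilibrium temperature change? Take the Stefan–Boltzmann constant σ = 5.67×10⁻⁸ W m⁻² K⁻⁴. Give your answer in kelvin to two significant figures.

The baseline emission temperature is T_e = 228.8 K.
TOA radiative forcing: ΔF = −S·Δα/4 = −1250·(+0.036)/4 = -11.25 W m⁻².
The Planck feedback parameter is 4σT_e³ = 2.716 W m⁻²/K.
So ΔT₀ = -11.25/2.716 = -4.14 K.

-4.1 K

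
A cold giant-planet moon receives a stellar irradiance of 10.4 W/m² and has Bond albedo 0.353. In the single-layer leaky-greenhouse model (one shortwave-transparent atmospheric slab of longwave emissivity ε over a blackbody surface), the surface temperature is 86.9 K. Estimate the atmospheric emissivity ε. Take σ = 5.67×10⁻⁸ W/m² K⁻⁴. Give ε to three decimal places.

First, T_e = [10.40·(1−0.353)/(4σ)]^(1/4) = 73.80 K.
Since (2−ε)/2 = (T_e/T_s)⁴ = 0.5203, ε = 0.9595.

0.959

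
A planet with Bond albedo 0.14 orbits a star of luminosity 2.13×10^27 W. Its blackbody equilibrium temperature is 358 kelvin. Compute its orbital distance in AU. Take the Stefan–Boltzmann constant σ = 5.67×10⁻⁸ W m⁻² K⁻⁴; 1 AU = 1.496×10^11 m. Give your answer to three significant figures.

The flux needed for this T is 4σT⁴/(1−0.14) = 4332 W m⁻².
S = L/(4πd²) → d = √(L/4πS) = √(2.13×10^27/(4π·4332)) = 1.978×10^11 m = 1.322 AU.

1.32 AU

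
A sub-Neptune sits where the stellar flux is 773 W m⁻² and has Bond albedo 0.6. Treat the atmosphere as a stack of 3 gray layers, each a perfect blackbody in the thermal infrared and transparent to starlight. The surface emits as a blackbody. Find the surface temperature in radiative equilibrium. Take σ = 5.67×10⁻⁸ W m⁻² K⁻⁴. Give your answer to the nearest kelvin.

272 K

The effective emission temperature is T_e = [S(1−α)/(4σ)]^¼ = 192.2 K.
With N = 3 opaque layers, T_s = (N+1)^(1/4)·T_e = 4^(1/4)·192.2 = 271.7 K.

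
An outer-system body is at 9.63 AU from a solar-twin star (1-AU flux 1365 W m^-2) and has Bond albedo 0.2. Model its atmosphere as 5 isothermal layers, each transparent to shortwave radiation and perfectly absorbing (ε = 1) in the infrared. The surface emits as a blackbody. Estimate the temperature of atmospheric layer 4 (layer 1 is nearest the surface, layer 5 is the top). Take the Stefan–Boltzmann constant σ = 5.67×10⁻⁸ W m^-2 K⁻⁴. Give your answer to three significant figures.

Irradiance scales as 1/d², so S = 1365 W m^-2 × (1/9.63)² = 14.72 W m^-2.
OLR = S(1−α)/4 = 2.944 W m^-2; the top layer radiates at T_e = 84.89 K.
The net upward flux σT_e⁴ is constant between every pair of levels, so T_k⁴ = (N+1−k)T_e⁴.
T_4 = (2)^(1/4)·84.89 = 100.9 K.

101 K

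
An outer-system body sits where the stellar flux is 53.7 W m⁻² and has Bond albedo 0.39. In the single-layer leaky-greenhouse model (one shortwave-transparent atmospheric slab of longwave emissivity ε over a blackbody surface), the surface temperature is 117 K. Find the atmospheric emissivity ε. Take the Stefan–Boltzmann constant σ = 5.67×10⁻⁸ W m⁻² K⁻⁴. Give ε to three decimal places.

0.458

TOA balance gives T_e = 109.6 K.
T_s⁴ = T_e⁴·2/(2−ε) → ε = 2 − 2(T_e/T_s)⁴ = 2 − 2·(109.6/117)⁴ = 0.4585.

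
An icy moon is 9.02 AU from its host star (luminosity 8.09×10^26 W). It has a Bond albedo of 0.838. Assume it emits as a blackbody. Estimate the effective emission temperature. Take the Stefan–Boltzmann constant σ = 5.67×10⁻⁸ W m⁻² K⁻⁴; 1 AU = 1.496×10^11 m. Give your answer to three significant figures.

70.9 K

Orbital distance: d = 9.02 AU = 1.349×10^12 m.
Flux at the orbit: S = L/(4πd²) = 8.09×10^26/(4π·(1.35×10^12)²) = 35.36 W m⁻².
Averaging over the sphere, the absorbed flux is S(1−α)/4 = 1.432 W m⁻².
In equilibrium σT⁴ equals this, so T = 70.89 K.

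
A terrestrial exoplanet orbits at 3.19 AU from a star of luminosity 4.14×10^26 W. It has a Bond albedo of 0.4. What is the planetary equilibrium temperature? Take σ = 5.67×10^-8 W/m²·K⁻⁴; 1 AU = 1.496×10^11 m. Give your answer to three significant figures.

d = 3.19 × 1.496×10^11 m = 4.772×10^11 m.
Flux at the orbit: S = L/(4πd²) = 4.14×10^26/(4π·(4.77×10^11)²) = 144.7 W/m².
Averaging over the sphere, the absorbed flux is S(1−α)/4 = 21.70 W/m².
Set σT⁴ = 21.70 → T = (21.70/σ)^(1/4) = 139.9 K.

140 K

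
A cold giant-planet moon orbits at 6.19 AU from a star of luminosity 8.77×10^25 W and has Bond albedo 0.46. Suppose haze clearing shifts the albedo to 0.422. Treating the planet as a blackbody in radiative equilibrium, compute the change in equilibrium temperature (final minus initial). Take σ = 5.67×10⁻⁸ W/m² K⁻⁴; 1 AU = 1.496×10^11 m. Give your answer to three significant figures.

1.14 kelvin

Orbital distance: d = 6.19 AU = 9.260×10^11 m.
Flux at the orbit: S = L/(4πd²) = 8.77×10^25/(4π·(9.26×10^11)²) = 8.139 W/m².
Initial: T₁ = [S(1−0.46)/(4σ)]^(1/4) = 66.35 K.
After:  T₂ = [8.139·0.578/(4σ)]^(1/4) = 67.49 K.
Change: 67.49 − 66.35 = 1.138 K.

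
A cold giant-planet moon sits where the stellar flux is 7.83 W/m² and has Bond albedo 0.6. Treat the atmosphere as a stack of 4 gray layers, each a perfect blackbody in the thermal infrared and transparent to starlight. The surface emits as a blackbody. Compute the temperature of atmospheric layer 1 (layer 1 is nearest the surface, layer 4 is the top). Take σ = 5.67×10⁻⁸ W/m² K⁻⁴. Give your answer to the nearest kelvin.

OLR = S(1−α)/4 = 0.7830 W/m²; the top layer radiates at T_e = 60.96 K.
In the N-layer model, layer k (counted from the surface) has T_k = (N+1−k)^(1/4)·T_e.
With k = 1: T_1 = (4+1−1)^¼·60.96 K = 86.21 K.

86 K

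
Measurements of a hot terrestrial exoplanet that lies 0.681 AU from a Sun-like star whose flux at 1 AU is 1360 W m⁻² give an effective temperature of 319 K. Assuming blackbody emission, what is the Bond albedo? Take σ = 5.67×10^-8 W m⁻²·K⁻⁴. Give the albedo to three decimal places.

By the inverse-square law, S = 1360/0.681² = 2933 W m⁻².
From σT⁴ = S(1−α)/4 we invert for α: 1−α = 4σT⁴/S.
σT⁴ = 587.1 W m⁻², so 4σT⁴ = 2349 W m⁻².
Hence α = 1 − 2349/2933 = 0.1991.

0.199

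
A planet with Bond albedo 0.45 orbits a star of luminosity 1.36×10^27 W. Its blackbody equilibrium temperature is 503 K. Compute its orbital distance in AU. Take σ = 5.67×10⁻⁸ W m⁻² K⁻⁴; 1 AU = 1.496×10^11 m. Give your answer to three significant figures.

0.428 AU

Required flux: S = 4σT⁴/(1−α) = 26400 W m⁻².
Then d = [L/(4πS)]^(1/2) = 6.403×10^10 m, i.e. 0.4280 AU.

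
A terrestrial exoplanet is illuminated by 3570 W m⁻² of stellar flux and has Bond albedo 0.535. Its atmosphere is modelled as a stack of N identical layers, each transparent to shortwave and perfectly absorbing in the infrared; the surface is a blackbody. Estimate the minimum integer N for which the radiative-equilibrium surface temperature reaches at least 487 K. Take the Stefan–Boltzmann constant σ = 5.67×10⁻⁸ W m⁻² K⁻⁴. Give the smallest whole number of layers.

The effective emission temperature is T_e = [S(1−α)/(4σ)]^¼ = 292.5 K.
Need (N+1)T_e⁴ ≥ T_s⁴, i.e. N+1 ≥ (487/292.5)⁴ = 7.685.
The minimum whole number is N = 7.

7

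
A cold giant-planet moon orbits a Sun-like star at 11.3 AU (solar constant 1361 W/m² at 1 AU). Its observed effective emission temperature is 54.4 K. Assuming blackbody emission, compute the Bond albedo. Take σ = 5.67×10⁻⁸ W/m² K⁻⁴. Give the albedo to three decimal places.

0.814

Irradiance scales as 1/d², so S = 1361 W/m² × (1/11.3)² = 10.66 W/m².
Energy balance: S(1−α)/4 = σT⁴, so 1−α = 4σT⁴/S.
σT⁴ = 0.4966 W/m², so 4σT⁴ = 1.986 W/m².
1−α = 1.986/10.66 = 0.1864, so α = 0.8136.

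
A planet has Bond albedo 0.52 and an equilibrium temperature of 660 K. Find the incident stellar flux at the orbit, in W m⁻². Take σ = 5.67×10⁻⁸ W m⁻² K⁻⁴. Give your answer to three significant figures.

Invert the energy balance for S: S = 4σT⁴/(1−α).
σT⁴ = 5.67×10⁻⁸·(660)⁴ = 10760 W m⁻².
So S = 4×10760/(1−0.52) = 89660 W m⁻².

89700 W m⁻²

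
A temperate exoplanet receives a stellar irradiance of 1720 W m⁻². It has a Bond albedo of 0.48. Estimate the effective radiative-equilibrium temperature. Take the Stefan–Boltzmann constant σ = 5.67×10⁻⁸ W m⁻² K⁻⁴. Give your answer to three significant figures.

Averaging over the sphere, the absorbed flux is S(1−α)/4 = 223.6 W m⁻².
Set σT⁴ = 223.6 → T = (223.6/σ)^(1/4) = 250.6 K.

251 K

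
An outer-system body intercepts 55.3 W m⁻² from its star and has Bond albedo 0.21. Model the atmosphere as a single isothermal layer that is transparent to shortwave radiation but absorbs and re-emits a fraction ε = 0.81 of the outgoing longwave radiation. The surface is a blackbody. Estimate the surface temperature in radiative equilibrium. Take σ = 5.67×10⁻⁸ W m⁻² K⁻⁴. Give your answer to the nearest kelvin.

134 kelvin

At the top of the atmosphere, σT_e⁴ = S(1−α)/4 = 10.92 W m⁻², giving T_e = 117.8 K.
The surface balance (absorbed SW + ε·downward IR = σT_s⁴) with T_a⁴ = T_s⁴/2 reduces to T_s = T_e·[2/(2−ε)]^¼ = 134.1 K.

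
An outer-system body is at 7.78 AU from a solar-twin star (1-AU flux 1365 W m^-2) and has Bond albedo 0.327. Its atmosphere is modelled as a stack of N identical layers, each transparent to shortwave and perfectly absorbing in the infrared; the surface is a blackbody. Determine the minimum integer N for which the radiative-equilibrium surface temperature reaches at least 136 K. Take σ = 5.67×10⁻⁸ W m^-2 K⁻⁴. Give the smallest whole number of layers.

By the inverse-square law, S = 1365/7.78² = 22.55 W m^-2.
Top-of-atmosphere balance: σT_e⁴ = S(1−α)/4 = 3.794 W m^-2 → T_e = 90.45 K.
T_s = (N+1)^(1/4)·T_e ≥ 136 K requires N+1 ≥ (T_s/T_e)⁴ = (136/90.45)⁴ = 5.112.
Rounding up, N = 5.

5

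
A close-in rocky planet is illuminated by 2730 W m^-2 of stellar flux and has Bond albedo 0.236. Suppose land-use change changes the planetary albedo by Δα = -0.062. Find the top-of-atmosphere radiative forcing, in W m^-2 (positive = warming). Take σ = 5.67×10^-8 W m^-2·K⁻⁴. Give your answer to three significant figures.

42.3 W m^-2

ΔF = −(S/4)Δα = −(2730/4)×(-0.062) = 42.31 W m^-2.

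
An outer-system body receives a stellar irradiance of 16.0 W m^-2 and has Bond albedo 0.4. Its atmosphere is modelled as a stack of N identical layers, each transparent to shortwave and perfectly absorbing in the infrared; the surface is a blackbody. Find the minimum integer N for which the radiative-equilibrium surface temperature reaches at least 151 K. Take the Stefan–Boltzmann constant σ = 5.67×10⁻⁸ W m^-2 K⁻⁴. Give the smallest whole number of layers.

OLR = S(1−α)/4 = 2.400 W m^-2; the top layer radiates at T_e = 80.66 K.
T_s = (N+1)^(1/4)·T_e ≥ 151 K requires N+1 ≥ (T_s/T_e)⁴ = (151/80.66)⁴ = 12.282.
Rounding up, N = 12.

12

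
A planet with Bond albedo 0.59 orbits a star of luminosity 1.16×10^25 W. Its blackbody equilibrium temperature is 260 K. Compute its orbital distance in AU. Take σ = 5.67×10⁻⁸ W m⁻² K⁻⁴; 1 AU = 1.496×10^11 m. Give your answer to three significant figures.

0.128 AU

The flux needed for this T is 4σT⁴/(1−0.59) = 2528 W m⁻².
S = L/(4πd²) → d = √(L/4πS) = √(1.16×10^25/(4π·2528)) = 1.911×10^10 m = 0.1277 AU.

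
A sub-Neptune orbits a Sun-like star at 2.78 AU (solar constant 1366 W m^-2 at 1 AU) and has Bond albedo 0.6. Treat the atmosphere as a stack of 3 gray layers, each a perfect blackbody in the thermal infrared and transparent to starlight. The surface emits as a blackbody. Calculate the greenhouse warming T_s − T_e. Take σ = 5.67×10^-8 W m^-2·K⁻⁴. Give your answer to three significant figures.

Flux at the orbit: S = 1366/(2.78)² = 176.8 W m^-2.
OLR = S(1−α)/4 = 17.68 W m^-2; the top layer radiates at T_e = 132.9 K.
Surface: T_s = (4)^¼·T_e = 187.9 K.
So the greenhouse effect raises the surface by 187.9 − 132.9 = 55.04 K.

55.0 kelvin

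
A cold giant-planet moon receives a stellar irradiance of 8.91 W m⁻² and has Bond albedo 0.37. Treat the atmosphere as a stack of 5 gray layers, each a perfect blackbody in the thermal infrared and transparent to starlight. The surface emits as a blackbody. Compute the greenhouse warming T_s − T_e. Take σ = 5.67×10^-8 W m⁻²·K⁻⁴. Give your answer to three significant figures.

The effective emission temperature is T_e = [S(1−α)/(4σ)]^¼ = 70.53 K.
T_s = (N+1)^(1/4)·T_e = 110.4 K.
So the greenhouse effect raises the surface by 110.4 − 70.53 = 39.86 K.

39.9 kelvin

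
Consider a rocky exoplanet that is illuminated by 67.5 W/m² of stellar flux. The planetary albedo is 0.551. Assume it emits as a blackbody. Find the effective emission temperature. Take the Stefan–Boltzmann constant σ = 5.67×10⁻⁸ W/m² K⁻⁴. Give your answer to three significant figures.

Absorbed flux (global mean): S(1−α)/4 = 67.50·0.449/4 = 7.577 W/m².
Set σT⁴ = 7.577 → T = (7.577/σ)^(1/4) = 107.5 K.

108 K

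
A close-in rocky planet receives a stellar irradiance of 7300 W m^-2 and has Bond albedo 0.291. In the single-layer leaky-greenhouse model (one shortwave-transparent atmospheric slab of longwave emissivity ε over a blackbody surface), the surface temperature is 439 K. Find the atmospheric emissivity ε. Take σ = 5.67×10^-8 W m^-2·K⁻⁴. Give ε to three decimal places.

0.771

Effective temperature: T_e = [S(1−α)/(4σ)]^(1/4) = 388.7 K.
Inverting T_s⁴ = 2T_e⁴/(2−ε): (T_e/T_s)⁴ = 0.6144, so ε = 2(1 − 0.6144) = 0.7712.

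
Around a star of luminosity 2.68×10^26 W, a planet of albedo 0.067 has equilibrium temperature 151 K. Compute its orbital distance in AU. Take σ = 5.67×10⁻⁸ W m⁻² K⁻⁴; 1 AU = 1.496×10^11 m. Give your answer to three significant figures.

2.75 AU

Energy balance gives S = 4σT⁴/(1−α) = 126.4 W m⁻².
S = L/(4πd²) → d = √(L/4πS) = √(2.68×10^26/(4π·126.4)) = 4.108×10^11 m = 2.746 AU.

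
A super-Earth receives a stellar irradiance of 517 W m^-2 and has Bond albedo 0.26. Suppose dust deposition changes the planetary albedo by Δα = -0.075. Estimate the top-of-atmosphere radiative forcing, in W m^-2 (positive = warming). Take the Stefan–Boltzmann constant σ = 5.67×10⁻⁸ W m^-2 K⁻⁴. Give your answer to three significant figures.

TOA radiative forcing: ΔF = −S·Δα/4 = −517.0·(-0.075)/4 = 9.694 W m^-2.

9.69 W m^-2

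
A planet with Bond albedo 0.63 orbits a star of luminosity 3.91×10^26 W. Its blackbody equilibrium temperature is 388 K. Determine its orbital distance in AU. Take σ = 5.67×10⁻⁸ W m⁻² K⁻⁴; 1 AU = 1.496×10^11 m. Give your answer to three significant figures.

0.316 AU

The flux needed for this T is 4σT⁴/(1−0.63) = 13890 W m⁻².
From L = 4πd²S, d = √(3.91×10^26/(4π·13890)) = 4.733×10^10 m = 0.3163 AU.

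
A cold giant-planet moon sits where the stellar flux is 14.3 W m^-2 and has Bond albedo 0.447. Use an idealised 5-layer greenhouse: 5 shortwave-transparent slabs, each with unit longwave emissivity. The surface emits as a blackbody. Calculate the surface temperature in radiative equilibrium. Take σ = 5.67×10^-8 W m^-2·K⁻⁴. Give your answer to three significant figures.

120 K

The effective emission temperature is T_e = [S(1−α)/(4σ)]^¼ = 76.84 K.
With N = 5 opaque layers, T_s = (N+1)^(1/4)·T_e = 6^(1/4)·76.84 = 120.3 K.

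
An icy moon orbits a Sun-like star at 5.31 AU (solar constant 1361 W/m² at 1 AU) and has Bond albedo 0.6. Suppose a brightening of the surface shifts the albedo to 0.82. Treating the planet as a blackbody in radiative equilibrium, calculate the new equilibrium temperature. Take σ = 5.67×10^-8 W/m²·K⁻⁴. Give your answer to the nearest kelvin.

By the inverse-square law, S = 1361/5.31² = 48.27 W/m².
With the new albedo, S(1−α₂)/4 = 2.172 W/m², so T₂ = 78.67 K.

79 kelvin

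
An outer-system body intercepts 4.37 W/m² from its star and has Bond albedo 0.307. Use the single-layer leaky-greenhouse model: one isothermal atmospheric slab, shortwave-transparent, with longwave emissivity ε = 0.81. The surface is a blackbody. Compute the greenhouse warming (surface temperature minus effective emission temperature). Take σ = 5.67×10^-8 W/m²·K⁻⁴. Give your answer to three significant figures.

8.38 K

At the top of the atmosphere, σT_e⁴ = S(1−α)/4 = 0.7571 W/m², giving T_e = 60.45 K.
The surface balance (absorbed SW + ε·downward IR = σT_s⁴) with T_a⁴ = T_s⁴/2 reduces to T_s = T_e·[2/(2−ε)]^¼ = 68.83 K.
T_s − T_e = 68.83 − 60.45 = 8.378 K.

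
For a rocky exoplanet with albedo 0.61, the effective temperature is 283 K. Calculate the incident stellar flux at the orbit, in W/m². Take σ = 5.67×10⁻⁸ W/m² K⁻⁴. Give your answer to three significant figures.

Invert the energy balance for S: S = 4σT⁴/(1−α).
The emitted flux is σT⁴ = 363.7 W/m².
So S = 4×363.7/(1−0.61) = 3730 W/m².

3730 W/m²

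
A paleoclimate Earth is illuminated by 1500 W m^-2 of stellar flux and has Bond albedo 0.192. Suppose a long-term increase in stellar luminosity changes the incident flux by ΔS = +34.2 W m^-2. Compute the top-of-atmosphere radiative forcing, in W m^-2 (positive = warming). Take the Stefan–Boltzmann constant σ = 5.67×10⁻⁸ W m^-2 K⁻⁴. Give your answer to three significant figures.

6.91 W m^-2

Only a fraction (1−α) is absorbed and it's spread over 4πR², so ΔF = (1−α)ΔS/4 = 6.908 W m^-2.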